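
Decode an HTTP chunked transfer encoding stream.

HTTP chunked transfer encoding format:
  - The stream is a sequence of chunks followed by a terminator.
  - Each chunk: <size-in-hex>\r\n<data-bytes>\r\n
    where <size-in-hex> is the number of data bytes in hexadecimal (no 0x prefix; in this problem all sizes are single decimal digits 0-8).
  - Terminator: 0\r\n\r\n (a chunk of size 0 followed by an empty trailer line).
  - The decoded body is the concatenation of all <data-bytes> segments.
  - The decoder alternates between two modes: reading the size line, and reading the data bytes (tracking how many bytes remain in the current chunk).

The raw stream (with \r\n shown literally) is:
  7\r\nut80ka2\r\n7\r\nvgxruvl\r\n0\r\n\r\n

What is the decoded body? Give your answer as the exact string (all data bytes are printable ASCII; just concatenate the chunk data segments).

Chunk 1: stream[0..1]='7' size=0x7=7, data at stream[3..10]='ut80ka2' -> body[0..7], body so far='ut80ka2'
Chunk 2: stream[12..13]='7' size=0x7=7, data at stream[15..22]='vgxruvl' -> body[7..14], body so far='ut80ka2vgxruvl'
Chunk 3: stream[24..25]='0' size=0 (terminator). Final body='ut80ka2vgxruvl' (14 bytes)

Answer: ut80ka2vgxruvl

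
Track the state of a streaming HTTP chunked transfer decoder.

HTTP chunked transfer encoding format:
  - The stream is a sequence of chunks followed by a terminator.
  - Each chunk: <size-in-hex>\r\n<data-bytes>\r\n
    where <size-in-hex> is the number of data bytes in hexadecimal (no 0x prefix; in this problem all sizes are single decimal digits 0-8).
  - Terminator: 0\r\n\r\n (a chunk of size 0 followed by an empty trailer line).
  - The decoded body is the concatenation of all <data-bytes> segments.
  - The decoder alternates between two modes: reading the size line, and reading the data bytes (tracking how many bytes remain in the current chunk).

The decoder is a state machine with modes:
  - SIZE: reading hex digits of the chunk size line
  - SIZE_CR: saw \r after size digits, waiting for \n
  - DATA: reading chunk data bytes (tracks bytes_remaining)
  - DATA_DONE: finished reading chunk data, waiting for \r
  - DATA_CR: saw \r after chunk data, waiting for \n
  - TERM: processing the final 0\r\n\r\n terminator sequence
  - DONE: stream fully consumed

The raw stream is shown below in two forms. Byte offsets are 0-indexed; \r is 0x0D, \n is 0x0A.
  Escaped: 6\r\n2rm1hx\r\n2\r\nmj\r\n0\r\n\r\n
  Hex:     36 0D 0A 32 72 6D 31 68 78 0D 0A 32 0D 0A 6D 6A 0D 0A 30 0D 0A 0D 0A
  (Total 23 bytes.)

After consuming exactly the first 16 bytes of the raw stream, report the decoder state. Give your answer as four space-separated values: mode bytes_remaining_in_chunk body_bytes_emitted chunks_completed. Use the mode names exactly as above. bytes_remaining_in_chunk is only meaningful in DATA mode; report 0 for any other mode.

Answer: DATA_DONE 0 8 1

Derivation:
Byte 0 = '6': mode=SIZE remaining=0 emitted=0 chunks_done=0
Byte 1 = 0x0D: mode=SIZE_CR remaining=0 emitted=0 chunks_done=0
Byte 2 = 0x0A: mode=DATA remaining=6 emitted=0 chunks_done=0
Byte 3 = '2': mode=DATA remaining=5 emitted=1 chunks_done=0
Byte 4 = 'r': mode=DATA remaining=4 emitted=2 chunks_done=0
Byte 5 = 'm': mode=DATA remaining=3 emitted=3 chunks_done=0
Byte 6 = '1': mode=DATA remaining=2 emitted=4 chunks_done=0
Byte 7 = 'h': mode=DATA remaining=1 emitted=5 chunks_done=0
Byte 8 = 'x': mode=DATA_DONE remaining=0 emitted=6 chunks_done=0
Byte 9 = 0x0D: mode=DATA_CR remaining=0 emitted=6 chunks_done=0
Byte 10 = 0x0A: mode=SIZE remaining=0 emitted=6 chunks_done=1
Byte 11 = '2': mode=SIZE remaining=0 emitted=6 chunks_done=1
Byte 12 = 0x0D: mode=SIZE_CR remaining=0 emitted=6 chunks_done=1
Byte 13 = 0x0A: mode=DATA remaining=2 emitted=6 chunks_done=1
Byte 14 = 'm': mode=DATA remaining=1 emitted=7 chunks_done=1
Byte 15 = 'j': mode=DATA_DONE remaining=0 emitted=8 chunks_done=1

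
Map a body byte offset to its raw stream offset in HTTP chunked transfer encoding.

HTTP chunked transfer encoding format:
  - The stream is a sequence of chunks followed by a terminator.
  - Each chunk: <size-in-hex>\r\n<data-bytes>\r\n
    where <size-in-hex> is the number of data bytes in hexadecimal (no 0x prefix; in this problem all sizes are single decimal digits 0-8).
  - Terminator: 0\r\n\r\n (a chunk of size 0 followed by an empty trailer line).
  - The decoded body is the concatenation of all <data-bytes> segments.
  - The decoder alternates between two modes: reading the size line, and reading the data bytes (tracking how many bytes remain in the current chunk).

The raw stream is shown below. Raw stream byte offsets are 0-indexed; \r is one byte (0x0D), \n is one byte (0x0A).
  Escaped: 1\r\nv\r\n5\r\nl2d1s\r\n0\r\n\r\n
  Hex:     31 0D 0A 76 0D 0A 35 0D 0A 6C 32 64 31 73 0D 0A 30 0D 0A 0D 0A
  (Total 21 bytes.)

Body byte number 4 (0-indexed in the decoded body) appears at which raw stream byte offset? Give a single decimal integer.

Chunk 1: stream[0..1]='1' size=0x1=1, data at stream[3..4]='v' -> body[0..1], body so far='v'
Chunk 2: stream[6..7]='5' size=0x5=5, data at stream[9..14]='l2d1s' -> body[1..6], body so far='vl2d1s'
Chunk 3: stream[16..17]='0' size=0 (terminator). Final body='vl2d1s' (6 bytes)
Body byte 4 at stream offset 12

Answer: 12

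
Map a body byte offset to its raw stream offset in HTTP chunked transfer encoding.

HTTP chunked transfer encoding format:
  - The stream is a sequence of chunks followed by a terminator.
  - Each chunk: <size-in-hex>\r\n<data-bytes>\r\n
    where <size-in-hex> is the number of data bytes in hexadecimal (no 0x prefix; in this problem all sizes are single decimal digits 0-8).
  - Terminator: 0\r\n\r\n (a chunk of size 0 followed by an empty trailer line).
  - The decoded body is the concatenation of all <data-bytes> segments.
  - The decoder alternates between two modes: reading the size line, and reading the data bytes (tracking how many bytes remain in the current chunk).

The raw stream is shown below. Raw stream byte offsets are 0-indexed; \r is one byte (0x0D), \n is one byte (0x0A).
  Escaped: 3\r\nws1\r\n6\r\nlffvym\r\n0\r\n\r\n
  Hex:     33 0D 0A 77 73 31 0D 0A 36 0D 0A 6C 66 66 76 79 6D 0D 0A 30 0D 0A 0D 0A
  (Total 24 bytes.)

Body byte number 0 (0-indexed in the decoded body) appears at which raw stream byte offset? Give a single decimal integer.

Answer: 3

Derivation:
Chunk 1: stream[0..1]='3' size=0x3=3, data at stream[3..6]='ws1' -> body[0..3], body so far='ws1'
Chunk 2: stream[8..9]='6' size=0x6=6, data at stream[11..17]='lffvym' -> body[3..9], body so far='ws1lffvym'
Chunk 3: stream[19..20]='0' size=0 (terminator). Final body='ws1lffvym' (9 bytes)
Body byte 0 at stream offset 3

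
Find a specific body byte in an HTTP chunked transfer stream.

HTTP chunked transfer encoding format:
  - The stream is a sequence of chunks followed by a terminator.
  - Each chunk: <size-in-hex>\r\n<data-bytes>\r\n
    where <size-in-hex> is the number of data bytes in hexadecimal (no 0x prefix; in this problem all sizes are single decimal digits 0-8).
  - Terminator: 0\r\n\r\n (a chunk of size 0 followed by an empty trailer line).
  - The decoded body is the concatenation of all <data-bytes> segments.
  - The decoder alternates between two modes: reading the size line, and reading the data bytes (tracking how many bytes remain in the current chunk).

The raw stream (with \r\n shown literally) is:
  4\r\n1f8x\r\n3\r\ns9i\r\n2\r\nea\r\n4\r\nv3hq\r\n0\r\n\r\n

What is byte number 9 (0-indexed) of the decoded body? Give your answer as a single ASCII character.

Answer: v

Derivation:
Chunk 1: stream[0..1]='4' size=0x4=4, data at stream[3..7]='1f8x' -> body[0..4], body so far='1f8x'
Chunk 2: stream[9..10]='3' size=0x3=3, data at stream[12..15]='s9i' -> body[4..7], body so far='1f8xs9i'
Chunk 3: stream[17..18]='2' size=0x2=2, data at stream[20..22]='ea' -> body[7..9], body so far='1f8xs9iea'
Chunk 4: stream[24..25]='4' size=0x4=4, data at stream[27..31]='v3hq' -> body[9..13], body so far='1f8xs9ieav3hq'
Chunk 5: stream[33..34]='0' size=0 (terminator). Final body='1f8xs9ieav3hq' (13 bytes)
Body byte 9 = 'v'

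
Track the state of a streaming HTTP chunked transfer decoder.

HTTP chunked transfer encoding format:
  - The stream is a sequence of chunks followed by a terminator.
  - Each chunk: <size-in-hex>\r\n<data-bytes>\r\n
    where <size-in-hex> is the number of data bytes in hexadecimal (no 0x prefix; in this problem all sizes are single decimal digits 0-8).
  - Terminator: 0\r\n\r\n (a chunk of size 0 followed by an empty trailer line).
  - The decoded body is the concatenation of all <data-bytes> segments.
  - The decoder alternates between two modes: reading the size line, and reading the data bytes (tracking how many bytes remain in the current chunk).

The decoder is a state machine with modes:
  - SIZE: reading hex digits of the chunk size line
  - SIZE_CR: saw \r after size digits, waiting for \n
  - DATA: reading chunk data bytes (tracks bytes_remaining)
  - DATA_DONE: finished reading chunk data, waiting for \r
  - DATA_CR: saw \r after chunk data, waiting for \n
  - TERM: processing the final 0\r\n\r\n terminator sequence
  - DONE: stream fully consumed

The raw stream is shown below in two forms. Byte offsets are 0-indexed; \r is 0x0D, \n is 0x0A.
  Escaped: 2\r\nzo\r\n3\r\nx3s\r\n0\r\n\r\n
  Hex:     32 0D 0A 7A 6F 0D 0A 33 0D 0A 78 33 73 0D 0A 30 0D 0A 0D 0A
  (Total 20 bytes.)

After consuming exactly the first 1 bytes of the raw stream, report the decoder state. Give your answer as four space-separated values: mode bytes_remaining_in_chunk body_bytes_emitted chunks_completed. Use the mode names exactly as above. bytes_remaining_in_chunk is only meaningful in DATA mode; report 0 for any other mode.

Byte 0 = '2': mode=SIZE remaining=0 emitted=0 chunks_done=0

Answer: SIZE 0 0 0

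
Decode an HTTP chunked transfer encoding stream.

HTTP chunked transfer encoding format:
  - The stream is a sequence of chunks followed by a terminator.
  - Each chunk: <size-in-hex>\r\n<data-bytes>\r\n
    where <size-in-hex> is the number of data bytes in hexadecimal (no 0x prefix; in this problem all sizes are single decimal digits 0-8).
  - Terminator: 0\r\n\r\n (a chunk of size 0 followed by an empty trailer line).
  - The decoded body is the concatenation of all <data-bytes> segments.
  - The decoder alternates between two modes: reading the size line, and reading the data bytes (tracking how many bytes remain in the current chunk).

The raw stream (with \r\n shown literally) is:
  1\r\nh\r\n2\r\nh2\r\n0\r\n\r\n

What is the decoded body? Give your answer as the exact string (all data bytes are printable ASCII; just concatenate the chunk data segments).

Answer: hh2

Derivation:
Chunk 1: stream[0..1]='1' size=0x1=1, data at stream[3..4]='h' -> body[0..1], body so far='h'
Chunk 2: stream[6..7]='2' size=0x2=2, data at stream[9..11]='h2' -> body[1..3], body so far='hh2'
Chunk 3: stream[13..14]='0' size=0 (terminator). Final body='hh2' (3 bytes)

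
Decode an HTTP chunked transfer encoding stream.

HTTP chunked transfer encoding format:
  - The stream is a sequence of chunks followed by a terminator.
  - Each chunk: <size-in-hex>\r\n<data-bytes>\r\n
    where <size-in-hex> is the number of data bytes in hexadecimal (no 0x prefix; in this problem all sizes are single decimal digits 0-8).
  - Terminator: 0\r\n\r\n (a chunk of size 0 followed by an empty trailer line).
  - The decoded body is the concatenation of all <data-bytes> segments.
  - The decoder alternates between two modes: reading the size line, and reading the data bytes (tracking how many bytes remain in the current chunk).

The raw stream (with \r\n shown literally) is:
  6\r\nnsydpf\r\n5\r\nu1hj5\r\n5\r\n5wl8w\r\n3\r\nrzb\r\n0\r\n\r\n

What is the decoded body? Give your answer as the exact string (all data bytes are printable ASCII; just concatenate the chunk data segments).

Chunk 1: stream[0..1]='6' size=0x6=6, data at stream[3..9]='nsydpf' -> body[0..6], body so far='nsydpf'
Chunk 2: stream[11..12]='5' size=0x5=5, data at stream[14..19]='u1hj5' -> body[6..11], body so far='nsydpfu1hj5'
Chunk 3: stream[21..22]='5' size=0x5=5, data at stream[24..29]='5wl8w' -> body[11..16], body so far='nsydpfu1hj55wl8w'
Chunk 4: stream[31..32]='3' size=0x3=3, data at stream[34..37]='rzb' -> body[16..19], body so far='nsydpfu1hj55wl8wrzb'
Chunk 5: stream[39..40]='0' size=0 (terminator). Final body='nsydpfu1hj55wl8wrzb' (19 bytes)

Answer: nsydpfu1hj55wl8wrzb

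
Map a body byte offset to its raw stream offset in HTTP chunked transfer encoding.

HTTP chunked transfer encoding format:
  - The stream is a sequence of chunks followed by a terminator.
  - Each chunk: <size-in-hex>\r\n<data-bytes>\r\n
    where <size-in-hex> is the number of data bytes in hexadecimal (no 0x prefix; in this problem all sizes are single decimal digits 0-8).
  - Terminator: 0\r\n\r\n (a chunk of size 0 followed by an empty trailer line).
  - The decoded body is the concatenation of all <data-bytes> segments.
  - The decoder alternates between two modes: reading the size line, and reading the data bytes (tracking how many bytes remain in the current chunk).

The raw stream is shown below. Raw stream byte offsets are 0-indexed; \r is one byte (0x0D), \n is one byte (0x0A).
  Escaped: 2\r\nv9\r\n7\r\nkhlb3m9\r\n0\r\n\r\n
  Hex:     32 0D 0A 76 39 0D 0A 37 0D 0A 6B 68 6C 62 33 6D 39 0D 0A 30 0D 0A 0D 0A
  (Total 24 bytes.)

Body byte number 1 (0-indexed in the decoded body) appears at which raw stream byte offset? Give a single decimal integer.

Answer: 4

Derivation:
Chunk 1: stream[0..1]='2' size=0x2=2, data at stream[3..5]='v9' -> body[0..2], body so far='v9'
Chunk 2: stream[7..8]='7' size=0x7=7, data at stream[10..17]='khlb3m9' -> body[2..9], body so far='v9khlb3m9'
Chunk 3: stream[19..20]='0' size=0 (terminator). Final body='v9khlb3m9' (9 bytes)
Body byte 1 at stream offset 4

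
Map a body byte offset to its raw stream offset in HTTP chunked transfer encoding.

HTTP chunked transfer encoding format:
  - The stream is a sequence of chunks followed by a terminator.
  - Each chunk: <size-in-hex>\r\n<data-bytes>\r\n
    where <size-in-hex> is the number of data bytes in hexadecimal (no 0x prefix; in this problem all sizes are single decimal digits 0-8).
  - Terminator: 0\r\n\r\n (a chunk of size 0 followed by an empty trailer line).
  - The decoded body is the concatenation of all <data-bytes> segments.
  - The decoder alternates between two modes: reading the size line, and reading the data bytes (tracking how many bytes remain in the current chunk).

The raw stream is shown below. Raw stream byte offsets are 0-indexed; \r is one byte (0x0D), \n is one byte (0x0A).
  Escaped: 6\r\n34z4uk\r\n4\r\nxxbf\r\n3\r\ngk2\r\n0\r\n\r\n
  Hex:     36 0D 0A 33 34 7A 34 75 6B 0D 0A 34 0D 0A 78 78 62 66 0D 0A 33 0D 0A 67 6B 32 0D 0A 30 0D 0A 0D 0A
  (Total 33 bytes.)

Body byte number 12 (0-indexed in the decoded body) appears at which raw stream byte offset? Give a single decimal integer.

Chunk 1: stream[0..1]='6' size=0x6=6, data at stream[3..9]='34z4uk' -> body[0..6], body so far='34z4uk'
Chunk 2: stream[11..12]='4' size=0x4=4, data at stream[14..18]='xxbf' -> body[6..10], body so far='34z4ukxxbf'
Chunk 3: stream[20..21]='3' size=0x3=3, data at stream[23..26]='gk2' -> body[10..13], body so far='34z4ukxxbfgk2'
Chunk 4: stream[28..29]='0' size=0 (terminator). Final body='34z4ukxxbfgk2' (13 bytes)
Body byte 12 at stream offset 25

Answer: 25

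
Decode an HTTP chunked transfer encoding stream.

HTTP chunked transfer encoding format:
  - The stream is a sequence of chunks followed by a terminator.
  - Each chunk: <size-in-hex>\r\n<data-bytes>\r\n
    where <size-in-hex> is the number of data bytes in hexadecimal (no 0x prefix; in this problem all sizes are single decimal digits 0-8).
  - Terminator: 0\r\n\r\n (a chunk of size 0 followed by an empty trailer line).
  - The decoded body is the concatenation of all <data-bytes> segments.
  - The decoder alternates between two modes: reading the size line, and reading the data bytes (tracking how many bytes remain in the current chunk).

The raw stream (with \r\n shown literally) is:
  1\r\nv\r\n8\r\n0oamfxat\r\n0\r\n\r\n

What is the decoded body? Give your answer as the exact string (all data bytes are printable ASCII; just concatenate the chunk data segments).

Chunk 1: stream[0..1]='1' size=0x1=1, data at stream[3..4]='v' -> body[0..1], body so far='v'
Chunk 2: stream[6..7]='8' size=0x8=8, data at stream[9..17]='0oamfxat' -> body[1..9], body so far='v0oamfxat'
Chunk 3: stream[19..20]='0' size=0 (terminator). Final body='v0oamfxat' (9 bytes)

Answer: v0oamfxat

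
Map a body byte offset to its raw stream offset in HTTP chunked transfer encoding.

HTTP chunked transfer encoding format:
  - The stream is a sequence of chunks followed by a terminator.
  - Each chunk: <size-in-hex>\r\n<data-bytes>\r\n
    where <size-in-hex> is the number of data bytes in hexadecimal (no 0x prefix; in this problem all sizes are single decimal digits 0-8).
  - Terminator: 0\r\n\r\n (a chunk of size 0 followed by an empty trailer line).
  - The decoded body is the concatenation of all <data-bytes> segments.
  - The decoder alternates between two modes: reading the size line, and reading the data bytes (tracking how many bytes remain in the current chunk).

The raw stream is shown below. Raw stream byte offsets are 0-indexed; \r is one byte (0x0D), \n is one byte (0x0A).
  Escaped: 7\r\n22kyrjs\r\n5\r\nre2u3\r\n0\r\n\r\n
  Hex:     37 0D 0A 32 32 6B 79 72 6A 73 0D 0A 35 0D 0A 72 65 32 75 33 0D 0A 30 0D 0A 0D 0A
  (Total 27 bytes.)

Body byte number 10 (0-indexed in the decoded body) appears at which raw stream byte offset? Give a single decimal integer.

Chunk 1: stream[0..1]='7' size=0x7=7, data at stream[3..10]='22kyrjs' -> body[0..7], body so far='22kyrjs'
Chunk 2: stream[12..13]='5' size=0x5=5, data at stream[15..20]='re2u3' -> body[7..12], body so far='22kyrjsre2u3'
Chunk 3: stream[22..23]='0' size=0 (terminator). Final body='22kyrjsre2u3' (12 bytes)
Body byte 10 at stream offset 18

Answer: 18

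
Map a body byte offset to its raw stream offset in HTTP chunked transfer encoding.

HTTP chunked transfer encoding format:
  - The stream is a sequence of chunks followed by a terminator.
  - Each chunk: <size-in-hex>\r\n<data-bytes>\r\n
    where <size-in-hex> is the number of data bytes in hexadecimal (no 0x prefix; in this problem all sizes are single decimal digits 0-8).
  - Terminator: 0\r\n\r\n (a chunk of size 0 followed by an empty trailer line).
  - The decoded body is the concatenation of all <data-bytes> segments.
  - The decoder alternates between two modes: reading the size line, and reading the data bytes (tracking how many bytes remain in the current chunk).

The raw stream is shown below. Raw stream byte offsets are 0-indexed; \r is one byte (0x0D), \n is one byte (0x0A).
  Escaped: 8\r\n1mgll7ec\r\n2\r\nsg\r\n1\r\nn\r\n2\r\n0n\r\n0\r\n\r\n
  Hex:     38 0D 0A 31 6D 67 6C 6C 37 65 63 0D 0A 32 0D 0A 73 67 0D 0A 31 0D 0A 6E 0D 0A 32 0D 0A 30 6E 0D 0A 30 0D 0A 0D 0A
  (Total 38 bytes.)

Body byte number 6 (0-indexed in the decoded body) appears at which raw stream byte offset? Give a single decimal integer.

Answer: 9

Derivation:
Chunk 1: stream[0..1]='8' size=0x8=8, data at stream[3..11]='1mgll7ec' -> body[0..8], body so far='1mgll7ec'
Chunk 2: stream[13..14]='2' size=0x2=2, data at stream[16..18]='sg' -> body[8..10], body so far='1mgll7ecsg'
Chunk 3: stream[20..21]='1' size=0x1=1, data at stream[23..24]='n' -> body[10..11], body so far='1mgll7ecsgn'
Chunk 4: stream[26..27]='2' size=0x2=2, data at stream[29..31]='0n' -> body[11..13], body so far='1mgll7ecsgn0n'
Chunk 5: stream[33..34]='0' size=0 (terminator). Final body='1mgll7ecsgn0n' (13 bytes)
Body byte 6 at stream offset 9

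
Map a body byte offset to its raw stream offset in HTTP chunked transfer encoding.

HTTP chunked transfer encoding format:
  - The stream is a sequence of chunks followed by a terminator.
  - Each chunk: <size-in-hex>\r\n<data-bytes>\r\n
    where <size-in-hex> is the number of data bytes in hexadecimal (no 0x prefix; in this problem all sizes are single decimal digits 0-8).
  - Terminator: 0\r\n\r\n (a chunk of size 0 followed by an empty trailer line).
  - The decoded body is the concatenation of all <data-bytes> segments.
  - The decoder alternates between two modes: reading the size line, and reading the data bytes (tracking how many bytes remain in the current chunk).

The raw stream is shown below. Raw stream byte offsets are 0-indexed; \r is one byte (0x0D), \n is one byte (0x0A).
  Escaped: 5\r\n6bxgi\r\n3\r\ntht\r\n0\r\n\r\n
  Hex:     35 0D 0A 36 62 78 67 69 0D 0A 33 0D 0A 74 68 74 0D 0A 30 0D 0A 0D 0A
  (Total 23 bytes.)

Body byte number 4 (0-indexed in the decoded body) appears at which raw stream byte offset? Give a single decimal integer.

Answer: 7

Derivation:
Chunk 1: stream[0..1]='5' size=0x5=5, data at stream[3..8]='6bxgi' -> body[0..5], body so far='6bxgi'
Chunk 2: stream[10..11]='3' size=0x3=3, data at stream[13..16]='tht' -> body[5..8], body so far='6bxgitht'
Chunk 3: stream[18..19]='0' size=0 (terminator). Final body='6bxgitht' (8 bytes)
Body byte 4 at stream offset 7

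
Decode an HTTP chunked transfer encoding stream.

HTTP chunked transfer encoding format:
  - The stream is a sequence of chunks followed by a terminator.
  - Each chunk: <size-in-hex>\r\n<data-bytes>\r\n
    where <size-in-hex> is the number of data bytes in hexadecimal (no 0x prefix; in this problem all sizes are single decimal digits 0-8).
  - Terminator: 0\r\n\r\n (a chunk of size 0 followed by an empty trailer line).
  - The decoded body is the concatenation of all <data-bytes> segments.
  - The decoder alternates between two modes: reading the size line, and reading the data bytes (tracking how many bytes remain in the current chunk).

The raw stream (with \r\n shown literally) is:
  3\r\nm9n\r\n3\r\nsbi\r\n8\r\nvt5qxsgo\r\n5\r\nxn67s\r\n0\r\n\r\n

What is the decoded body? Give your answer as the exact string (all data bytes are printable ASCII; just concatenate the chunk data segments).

Answer: m9nsbivt5qxsgoxn67s

Derivation:
Chunk 1: stream[0..1]='3' size=0x3=3, data at stream[3..6]='m9n' -> body[0..3], body so far='m9n'
Chunk 2: stream[8..9]='3' size=0x3=3, data at stream[11..14]='sbi' -> body[3..6], body so far='m9nsbi'
Chunk 3: stream[16..17]='8' size=0x8=8, data at stream[19..27]='vt5qxsgo' -> body[6..14], body so far='m9nsbivt5qxsgo'
Chunk 4: stream[29..30]='5' size=0x5=5, data at stream[32..37]='xn67s' -> body[14..19], body so far='m9nsbivt5qxsgoxn67s'
Chunk 5: stream[39..40]='0' size=0 (terminator). Final body='m9nsbivt5qxsgoxn67s' (19 bytes)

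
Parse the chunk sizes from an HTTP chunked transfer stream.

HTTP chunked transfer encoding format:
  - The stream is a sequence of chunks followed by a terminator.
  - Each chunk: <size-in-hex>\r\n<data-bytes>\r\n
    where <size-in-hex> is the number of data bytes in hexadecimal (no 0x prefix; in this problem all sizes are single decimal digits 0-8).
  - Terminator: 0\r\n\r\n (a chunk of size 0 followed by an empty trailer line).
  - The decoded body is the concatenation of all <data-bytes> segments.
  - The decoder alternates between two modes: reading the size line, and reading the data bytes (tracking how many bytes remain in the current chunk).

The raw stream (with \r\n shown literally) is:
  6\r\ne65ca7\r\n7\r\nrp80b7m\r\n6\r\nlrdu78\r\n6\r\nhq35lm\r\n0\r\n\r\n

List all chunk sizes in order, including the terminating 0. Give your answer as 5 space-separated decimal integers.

Chunk 1: stream[0..1]='6' size=0x6=6, data at stream[3..9]='e65ca7' -> body[0..6], body so far='e65ca7'
Chunk 2: stream[11..12]='7' size=0x7=7, data at stream[14..21]='rp80b7m' -> body[6..13], body so far='e65ca7rp80b7m'
Chunk 3: stream[23..24]='6' size=0x6=6, data at stream[26..32]='lrdu78' -> body[13..19], body so far='e65ca7rp80b7mlrdu78'
Chunk 4: stream[34..35]='6' size=0x6=6, data at stream[37..43]='hq35lm' -> body[19..25], body so far='e65ca7rp80b7mlrdu78hq35lm'
Chunk 5: stream[45..46]='0' size=0 (terminator). Final body='e65ca7rp80b7mlrdu78hq35lm' (25 bytes)

Answer: 6 7 6 6 0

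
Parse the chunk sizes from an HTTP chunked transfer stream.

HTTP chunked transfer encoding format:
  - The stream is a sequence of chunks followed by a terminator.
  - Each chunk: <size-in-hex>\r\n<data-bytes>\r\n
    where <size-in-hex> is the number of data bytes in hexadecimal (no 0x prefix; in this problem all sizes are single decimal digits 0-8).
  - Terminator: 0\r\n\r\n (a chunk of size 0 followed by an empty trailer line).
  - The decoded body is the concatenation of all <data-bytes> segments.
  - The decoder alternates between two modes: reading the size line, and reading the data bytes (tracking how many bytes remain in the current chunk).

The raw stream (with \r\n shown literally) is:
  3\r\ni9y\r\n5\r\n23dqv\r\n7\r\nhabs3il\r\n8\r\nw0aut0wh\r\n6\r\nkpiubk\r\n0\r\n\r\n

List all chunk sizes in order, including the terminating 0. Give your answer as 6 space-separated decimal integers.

Chunk 1: stream[0..1]='3' size=0x3=3, data at stream[3..6]='i9y' -> body[0..3], body so far='i9y'
Chunk 2: stream[8..9]='5' size=0x5=5, data at stream[11..16]='23dqv' -> body[3..8], body so far='i9y23dqv'
Chunk 3: stream[18..19]='7' size=0x7=7, data at stream[21..28]='habs3il' -> body[8..15], body so far='i9y23dqvhabs3il'
Chunk 4: stream[30..31]='8' size=0x8=8, data at stream[33..41]='w0aut0wh' -> body[15..23], body so far='i9y23dqvhabs3ilw0aut0wh'
Chunk 5: stream[43..44]='6' size=0x6=6, data at stream[46..52]='kpiubk' -> body[23..29], body so far='i9y23dqvhabs3ilw0aut0whkpiubk'
Chunk 6: stream[54..55]='0' size=0 (terminator). Final body='i9y23dqvhabs3ilw0aut0whkpiubk' (29 bytes)

Answer: 3 5 7 8 6 0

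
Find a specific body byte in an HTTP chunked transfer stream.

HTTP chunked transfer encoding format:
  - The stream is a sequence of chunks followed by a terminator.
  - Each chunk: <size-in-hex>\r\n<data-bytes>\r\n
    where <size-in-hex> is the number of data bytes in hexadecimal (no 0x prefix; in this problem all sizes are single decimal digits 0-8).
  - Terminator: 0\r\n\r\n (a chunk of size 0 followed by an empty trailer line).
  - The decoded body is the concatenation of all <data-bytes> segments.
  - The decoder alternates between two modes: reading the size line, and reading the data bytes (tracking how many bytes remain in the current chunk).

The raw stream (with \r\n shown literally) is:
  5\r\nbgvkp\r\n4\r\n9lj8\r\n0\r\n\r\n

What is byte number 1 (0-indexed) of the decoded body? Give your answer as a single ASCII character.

Answer: g

Derivation:
Chunk 1: stream[0..1]='5' size=0x5=5, data at stream[3..8]='bgvkp' -> body[0..5], body so far='bgvkp'
Chunk 2: stream[10..11]='4' size=0x4=4, data at stream[13..17]='9lj8' -> body[5..9], body so far='bgvkp9lj8'
Chunk 3: stream[19..20]='0' size=0 (terminator). Final body='bgvkp9lj8' (9 bytes)
Body byte 1 = 'g'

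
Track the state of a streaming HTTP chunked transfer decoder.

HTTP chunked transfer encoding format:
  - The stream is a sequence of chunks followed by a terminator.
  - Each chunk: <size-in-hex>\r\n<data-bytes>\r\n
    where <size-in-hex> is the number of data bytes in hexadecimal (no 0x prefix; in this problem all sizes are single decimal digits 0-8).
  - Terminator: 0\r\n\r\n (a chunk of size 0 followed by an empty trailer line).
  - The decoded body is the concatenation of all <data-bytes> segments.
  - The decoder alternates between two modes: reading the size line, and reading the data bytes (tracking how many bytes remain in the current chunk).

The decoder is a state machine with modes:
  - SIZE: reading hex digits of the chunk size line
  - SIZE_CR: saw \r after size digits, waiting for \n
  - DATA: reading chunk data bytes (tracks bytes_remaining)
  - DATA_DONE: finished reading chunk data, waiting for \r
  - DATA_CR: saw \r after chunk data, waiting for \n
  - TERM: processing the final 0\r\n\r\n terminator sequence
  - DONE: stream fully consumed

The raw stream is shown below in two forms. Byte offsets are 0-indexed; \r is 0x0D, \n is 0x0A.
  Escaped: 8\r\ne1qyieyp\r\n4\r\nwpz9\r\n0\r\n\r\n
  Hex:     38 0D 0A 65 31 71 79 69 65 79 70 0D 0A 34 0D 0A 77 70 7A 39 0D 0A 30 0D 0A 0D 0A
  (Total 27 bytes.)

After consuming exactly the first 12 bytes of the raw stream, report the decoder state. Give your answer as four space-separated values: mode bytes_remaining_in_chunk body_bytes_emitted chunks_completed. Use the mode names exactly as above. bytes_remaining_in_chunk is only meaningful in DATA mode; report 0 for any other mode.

Byte 0 = '8': mode=SIZE remaining=0 emitted=0 chunks_done=0
Byte 1 = 0x0D: mode=SIZE_CR remaining=0 emitted=0 chunks_done=0
Byte 2 = 0x0A: mode=DATA remaining=8 emitted=0 chunks_done=0
Byte 3 = 'e': mode=DATA remaining=7 emitted=1 chunks_done=0
Byte 4 = '1': mode=DATA remaining=6 emitted=2 chunks_done=0
Byte 5 = 'q': mode=DATA remaining=5 emitted=3 chunks_done=0
Byte 6 = 'y': mode=DATA remaining=4 emitted=4 chunks_done=0
Byte 7 = 'i': mode=DATA remaining=3 emitted=5 chunks_done=0
Byte 8 = 'e': mode=DATA remaining=2 emitted=6 chunks_done=0
Byte 9 = 'y': mode=DATA remaining=1 emitted=7 chunks_done=0
Byte 10 = 'p': mode=DATA_DONE remaining=0 emitted=8 chunks_done=0
Byte 11 = 0x0D: mode=DATA_CR remaining=0 emitted=8 chunks_done=0

Answer: DATA_CR 0 8 0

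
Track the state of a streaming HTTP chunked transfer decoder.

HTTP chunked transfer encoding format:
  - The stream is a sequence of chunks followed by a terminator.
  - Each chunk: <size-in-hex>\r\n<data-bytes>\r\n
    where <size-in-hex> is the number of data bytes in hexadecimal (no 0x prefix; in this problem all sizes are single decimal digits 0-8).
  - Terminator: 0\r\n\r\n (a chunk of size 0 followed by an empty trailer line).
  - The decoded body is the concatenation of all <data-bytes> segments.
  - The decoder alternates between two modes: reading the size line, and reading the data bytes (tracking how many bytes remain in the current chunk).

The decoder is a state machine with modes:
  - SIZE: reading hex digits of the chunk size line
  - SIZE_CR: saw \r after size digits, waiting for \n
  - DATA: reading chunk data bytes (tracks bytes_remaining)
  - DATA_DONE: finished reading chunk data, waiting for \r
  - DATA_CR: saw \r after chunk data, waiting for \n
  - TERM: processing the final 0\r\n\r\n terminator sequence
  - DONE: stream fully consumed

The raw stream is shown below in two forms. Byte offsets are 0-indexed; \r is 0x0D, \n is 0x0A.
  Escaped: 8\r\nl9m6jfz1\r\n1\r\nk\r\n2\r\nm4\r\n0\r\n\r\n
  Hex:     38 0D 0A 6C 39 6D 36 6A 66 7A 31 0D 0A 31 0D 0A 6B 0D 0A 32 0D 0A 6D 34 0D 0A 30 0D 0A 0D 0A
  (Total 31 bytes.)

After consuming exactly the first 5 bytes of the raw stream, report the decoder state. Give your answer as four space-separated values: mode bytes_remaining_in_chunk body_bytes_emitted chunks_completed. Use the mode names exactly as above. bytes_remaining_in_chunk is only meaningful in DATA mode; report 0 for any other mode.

Byte 0 = '8': mode=SIZE remaining=0 emitted=0 chunks_done=0
Byte 1 = 0x0D: mode=SIZE_CR remaining=0 emitted=0 chunks_done=0
Byte 2 = 0x0A: mode=DATA remaining=8 emitted=0 chunks_done=0
Byte 3 = 'l': mode=DATA remaining=7 emitted=1 chunks_done=0
Byte 4 = '9': mode=DATA remaining=6 emitted=2 chunks_done=0

Answer: DATA 6 2 0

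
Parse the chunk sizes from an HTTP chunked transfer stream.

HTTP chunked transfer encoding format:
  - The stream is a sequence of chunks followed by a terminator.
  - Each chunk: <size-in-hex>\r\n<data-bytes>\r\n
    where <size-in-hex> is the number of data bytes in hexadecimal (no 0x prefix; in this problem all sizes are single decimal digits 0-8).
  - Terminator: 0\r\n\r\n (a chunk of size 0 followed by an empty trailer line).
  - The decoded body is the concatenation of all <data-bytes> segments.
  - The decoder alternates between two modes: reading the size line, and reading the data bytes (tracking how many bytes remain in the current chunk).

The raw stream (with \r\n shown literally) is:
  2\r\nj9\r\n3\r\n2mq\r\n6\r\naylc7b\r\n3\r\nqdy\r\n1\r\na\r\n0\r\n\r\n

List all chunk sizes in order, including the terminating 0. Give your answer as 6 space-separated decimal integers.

Chunk 1: stream[0..1]='2' size=0x2=2, data at stream[3..5]='j9' -> body[0..2], body so far='j9'
Chunk 2: stream[7..8]='3' size=0x3=3, data at stream[10..13]='2mq' -> body[2..5], body so far='j92mq'
Chunk 3: stream[15..16]='6' size=0x6=6, data at stream[18..24]='aylc7b' -> body[5..11], body so far='j92mqaylc7b'
Chunk 4: stream[26..27]='3' size=0x3=3, data at stream[29..32]='qdy' -> body[11..14], body so far='j92mqaylc7bqdy'
Chunk 5: stream[34..35]='1' size=0x1=1, data at stream[37..38]='a' -> body[14..15], body so far='j92mqaylc7bqdya'
Chunk 6: stream[40..41]='0' size=0 (terminator). Final body='j92mqaylc7bqdya' (15 bytes)

Answer: 2 3 6 3 1 0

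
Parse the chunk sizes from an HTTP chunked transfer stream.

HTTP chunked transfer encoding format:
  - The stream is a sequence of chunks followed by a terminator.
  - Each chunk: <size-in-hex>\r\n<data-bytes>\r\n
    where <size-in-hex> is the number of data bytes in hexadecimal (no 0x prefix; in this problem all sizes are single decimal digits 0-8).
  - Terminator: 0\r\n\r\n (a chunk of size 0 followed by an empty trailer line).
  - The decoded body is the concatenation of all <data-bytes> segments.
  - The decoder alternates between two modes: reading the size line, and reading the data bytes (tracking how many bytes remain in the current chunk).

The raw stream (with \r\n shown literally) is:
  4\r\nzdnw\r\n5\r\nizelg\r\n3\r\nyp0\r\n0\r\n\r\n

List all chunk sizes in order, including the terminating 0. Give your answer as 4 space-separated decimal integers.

Answer: 4 5 3 0

Derivation:
Chunk 1: stream[0..1]='4' size=0x4=4, data at stream[3..7]='zdnw' -> body[0..4], body so far='zdnw'
Chunk 2: stream[9..10]='5' size=0x5=5, data at stream[12..17]='izelg' -> body[4..9], body so far='zdnwizelg'
Chunk 3: stream[19..20]='3' size=0x3=3, data at stream[22..25]='yp0' -> body[9..12], body so far='zdnwizelgyp0'
Chunk 4: stream[27..28]='0' size=0 (terminator). Final body='zdnwizelgyp0' (12 bytes)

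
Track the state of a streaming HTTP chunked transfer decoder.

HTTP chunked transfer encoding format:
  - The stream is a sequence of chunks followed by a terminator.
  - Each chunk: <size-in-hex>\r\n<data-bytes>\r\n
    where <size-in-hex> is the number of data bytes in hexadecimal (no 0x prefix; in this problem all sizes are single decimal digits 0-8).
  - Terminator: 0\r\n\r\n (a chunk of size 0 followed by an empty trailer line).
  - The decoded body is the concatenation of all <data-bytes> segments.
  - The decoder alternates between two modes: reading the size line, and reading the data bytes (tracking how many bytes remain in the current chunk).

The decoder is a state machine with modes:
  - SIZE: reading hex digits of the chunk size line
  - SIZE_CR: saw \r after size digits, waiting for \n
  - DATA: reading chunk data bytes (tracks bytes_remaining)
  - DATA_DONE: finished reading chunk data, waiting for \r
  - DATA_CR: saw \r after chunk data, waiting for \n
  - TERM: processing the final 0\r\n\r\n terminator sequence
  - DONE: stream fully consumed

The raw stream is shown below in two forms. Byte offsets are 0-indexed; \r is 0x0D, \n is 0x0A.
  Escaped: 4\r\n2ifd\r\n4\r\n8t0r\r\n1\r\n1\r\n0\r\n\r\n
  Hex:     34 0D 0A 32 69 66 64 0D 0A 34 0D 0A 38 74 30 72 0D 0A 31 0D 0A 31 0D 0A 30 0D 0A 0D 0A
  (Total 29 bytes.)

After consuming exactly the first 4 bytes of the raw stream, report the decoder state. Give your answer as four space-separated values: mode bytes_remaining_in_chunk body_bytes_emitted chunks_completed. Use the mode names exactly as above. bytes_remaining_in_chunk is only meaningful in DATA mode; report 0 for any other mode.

Byte 0 = '4': mode=SIZE remaining=0 emitted=0 chunks_done=0
Byte 1 = 0x0D: mode=SIZE_CR remaining=0 emitted=0 chunks_done=0
Byte 2 = 0x0A: mode=DATA remaining=4 emitted=0 chunks_done=0
Byte 3 = '2': mode=DATA remaining=3 emitted=1 chunks_done=0

Answer: DATA 3 1 0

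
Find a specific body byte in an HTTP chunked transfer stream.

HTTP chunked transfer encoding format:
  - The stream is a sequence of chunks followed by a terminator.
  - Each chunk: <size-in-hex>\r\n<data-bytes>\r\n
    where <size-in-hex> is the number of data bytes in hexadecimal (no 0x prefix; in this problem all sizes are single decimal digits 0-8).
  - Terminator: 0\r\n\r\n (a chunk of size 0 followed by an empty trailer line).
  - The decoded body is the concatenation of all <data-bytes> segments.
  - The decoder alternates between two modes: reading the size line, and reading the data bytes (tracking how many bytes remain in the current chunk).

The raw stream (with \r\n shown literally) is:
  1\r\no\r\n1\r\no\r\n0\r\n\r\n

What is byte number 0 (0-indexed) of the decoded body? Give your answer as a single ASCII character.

Chunk 1: stream[0..1]='1' size=0x1=1, data at stream[3..4]='o' -> body[0..1], body so far='o'
Chunk 2: stream[6..7]='1' size=0x1=1, data at stream[9..10]='o' -> body[1..2], body so far='oo'
Chunk 3: stream[12..13]='0' size=0 (terminator). Final body='oo' (2 bytes)
Body byte 0 = 'o'

Answer: o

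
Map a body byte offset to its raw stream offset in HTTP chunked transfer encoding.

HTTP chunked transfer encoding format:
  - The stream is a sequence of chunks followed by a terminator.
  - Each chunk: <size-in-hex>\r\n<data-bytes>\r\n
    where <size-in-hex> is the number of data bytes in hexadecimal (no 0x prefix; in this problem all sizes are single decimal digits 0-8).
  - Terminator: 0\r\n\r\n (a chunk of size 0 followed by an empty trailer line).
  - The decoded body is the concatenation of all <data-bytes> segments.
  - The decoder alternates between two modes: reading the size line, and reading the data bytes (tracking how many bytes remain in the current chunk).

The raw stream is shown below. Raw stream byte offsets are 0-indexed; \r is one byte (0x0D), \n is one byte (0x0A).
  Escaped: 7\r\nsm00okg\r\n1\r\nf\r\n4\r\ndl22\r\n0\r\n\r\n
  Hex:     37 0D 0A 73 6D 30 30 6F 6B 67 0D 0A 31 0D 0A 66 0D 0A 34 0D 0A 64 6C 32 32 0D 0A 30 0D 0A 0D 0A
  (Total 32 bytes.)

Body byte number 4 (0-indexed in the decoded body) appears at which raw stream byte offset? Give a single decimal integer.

Chunk 1: stream[0..1]='7' size=0x7=7, data at stream[3..10]='sm00okg' -> body[0..7], body so far='sm00okg'
Chunk 2: stream[12..13]='1' size=0x1=1, data at stream[15..16]='f' -> body[7..8], body so far='sm00okgf'
Chunk 3: stream[18..19]='4' size=0x4=4, data at stream[21..25]='dl22' -> body[8..12], body so far='sm00okgfdl22'
Chunk 4: stream[27..28]='0' size=0 (terminator). Final body='sm00okgfdl22' (12 bytes)
Body byte 4 at stream offset 7

Answer: 7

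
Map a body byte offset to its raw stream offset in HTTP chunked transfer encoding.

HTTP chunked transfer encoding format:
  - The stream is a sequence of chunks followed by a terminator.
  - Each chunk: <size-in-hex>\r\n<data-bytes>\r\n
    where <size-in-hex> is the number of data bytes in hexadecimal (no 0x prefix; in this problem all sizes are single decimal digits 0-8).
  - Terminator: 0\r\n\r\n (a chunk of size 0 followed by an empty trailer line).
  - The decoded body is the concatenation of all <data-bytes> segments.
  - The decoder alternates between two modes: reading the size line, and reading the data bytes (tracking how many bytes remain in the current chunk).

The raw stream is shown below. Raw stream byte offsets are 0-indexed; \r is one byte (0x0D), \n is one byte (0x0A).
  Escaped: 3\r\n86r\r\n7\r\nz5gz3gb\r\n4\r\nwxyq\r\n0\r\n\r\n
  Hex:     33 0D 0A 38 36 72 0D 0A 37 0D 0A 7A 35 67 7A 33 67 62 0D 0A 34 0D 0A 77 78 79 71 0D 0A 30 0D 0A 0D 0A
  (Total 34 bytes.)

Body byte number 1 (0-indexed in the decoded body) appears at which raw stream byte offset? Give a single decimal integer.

Answer: 4

Derivation:
Chunk 1: stream[0..1]='3' size=0x3=3, data at stream[3..6]='86r' -> body[0..3], body so far='86r'
Chunk 2: stream[8..9]='7' size=0x7=7, data at stream[11..18]='z5gz3gb' -> body[3..10], body so far='86rz5gz3gb'
Chunk 3: stream[20..21]='4' size=0x4=4, data at stream[23..27]='wxyq' -> body[10..14], body so far='86rz5gz3gbwxyq'
Chunk 4: stream[29..30]='0' size=0 (terminator). Final body='86rz5gz3gbwxyq' (14 bytes)
Body byte 1 at stream offset 4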